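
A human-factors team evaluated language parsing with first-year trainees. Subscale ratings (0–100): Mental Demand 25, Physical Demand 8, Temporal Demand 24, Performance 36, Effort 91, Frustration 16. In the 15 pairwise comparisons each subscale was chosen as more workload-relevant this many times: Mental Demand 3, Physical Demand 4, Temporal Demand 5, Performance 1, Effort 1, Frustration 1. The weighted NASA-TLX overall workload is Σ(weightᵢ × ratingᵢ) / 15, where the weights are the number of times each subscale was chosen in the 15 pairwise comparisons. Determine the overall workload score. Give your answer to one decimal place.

The tallies are the weights (they sum to 15).
Weighted sum = 3·25 + 4·8 + 5·24 + 1·36 + 1·91 + 1·16
            = 75 + 32 + 120 + 36 + 91 + 16 = 370.
Overall workload = 370 / 15 = 24.6667 ≈ 24.7.

24.7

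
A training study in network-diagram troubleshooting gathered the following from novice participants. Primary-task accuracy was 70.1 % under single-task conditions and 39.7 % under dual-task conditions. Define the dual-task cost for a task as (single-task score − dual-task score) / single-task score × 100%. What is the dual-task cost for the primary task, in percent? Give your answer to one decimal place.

43.4

Cost = (70.1 − 39.7) / 70.1 × 100%
     = 30.4000 / 70.1 × 100% = 43.3666%.
≈ 43.4%.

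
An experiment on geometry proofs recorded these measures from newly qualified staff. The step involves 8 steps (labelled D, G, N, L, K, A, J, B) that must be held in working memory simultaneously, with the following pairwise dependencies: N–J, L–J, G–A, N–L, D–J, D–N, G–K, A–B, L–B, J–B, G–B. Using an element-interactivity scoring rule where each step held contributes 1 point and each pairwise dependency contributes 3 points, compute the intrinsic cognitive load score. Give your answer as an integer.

41

Count of steps held simultaneously: 8.
Count of pairwise dependencies listed: 11.
Element contribution: 8 × 1 = 8.
Interaction contribution: 11 × 3 = 33.
Intrinsic load = 8 + 33 = 41.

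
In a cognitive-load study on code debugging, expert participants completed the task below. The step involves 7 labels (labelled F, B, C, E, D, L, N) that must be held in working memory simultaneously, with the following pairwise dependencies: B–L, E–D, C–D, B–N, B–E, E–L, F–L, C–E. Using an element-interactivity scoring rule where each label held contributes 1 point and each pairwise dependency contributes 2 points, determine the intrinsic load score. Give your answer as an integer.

Count of labels held simultaneously: 7.
Count of pairwise dependencies listed: 8.
Element contribution: 7 × 1 = 7.
Interaction contribution: 8 × 2 = 16.
Intrinsic load = 7 + 16 = 23.

23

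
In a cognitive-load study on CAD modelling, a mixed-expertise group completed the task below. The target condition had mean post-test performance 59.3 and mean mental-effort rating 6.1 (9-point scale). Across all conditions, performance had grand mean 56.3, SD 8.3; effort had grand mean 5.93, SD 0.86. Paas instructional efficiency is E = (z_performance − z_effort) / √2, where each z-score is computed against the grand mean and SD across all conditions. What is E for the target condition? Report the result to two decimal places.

z_performance = (59.3 − 56.3) / 8.3 = 3.0000 / 8.3 = 0.3614.
z_effort = (6.1 − 5.93) / 0.86 = 0.1700 / 0.86 = 0.1977.
z_P − z_E = 0.3614 − 0.1977 = 0.1637.
E = 0.1637 / √2 = 0.1637 / 1.41421 = 0.1158 ≈ 0.12.

0.12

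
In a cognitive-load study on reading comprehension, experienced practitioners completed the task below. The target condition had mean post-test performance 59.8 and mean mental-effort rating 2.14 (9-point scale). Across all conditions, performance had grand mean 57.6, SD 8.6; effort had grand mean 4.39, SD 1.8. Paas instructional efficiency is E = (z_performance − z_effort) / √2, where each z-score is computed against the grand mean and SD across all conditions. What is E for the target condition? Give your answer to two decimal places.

1.06

z_performance = (59.8 − 57.6) / 8.6 = 2.2000 / 8.6 = 0.2558.
z_effort = (2.14 − 4.39) / 1.8 = -2.2500 / 1.8 = -1.2500.
z_P − z_E = 0.2558 − (-1.2500) = 1.5058.
E = 1.5058 / √2 = 1.5058 / 1.41421 = 1.0648 ≈ 1.06.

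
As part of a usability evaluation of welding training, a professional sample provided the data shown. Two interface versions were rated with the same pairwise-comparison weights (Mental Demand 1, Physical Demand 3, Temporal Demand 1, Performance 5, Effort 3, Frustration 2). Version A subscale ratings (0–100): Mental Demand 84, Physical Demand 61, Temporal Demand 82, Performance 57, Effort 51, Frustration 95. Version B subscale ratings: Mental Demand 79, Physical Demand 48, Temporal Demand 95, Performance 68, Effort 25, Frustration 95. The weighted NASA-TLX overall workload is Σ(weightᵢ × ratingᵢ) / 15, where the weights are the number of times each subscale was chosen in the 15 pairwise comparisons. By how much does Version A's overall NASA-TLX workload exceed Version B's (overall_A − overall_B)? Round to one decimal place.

3.6

Version A weighted sum = 1·84 + 3·61 + 1·82 + 5·57 + 3·51 + 2·95 = 84 + 183 + 82 + 285 + 153 + 190 = 977; overall_A = 977/15 = 65.1333.
Version B weighted sum = 1·79 + 3·48 + 1·95 + 5·68 + 3·25 + 2·95 = 79 + 144 + 95 + 340 + 75 + 190 = 923; overall_B = 923/15 = 61.5333.
Difference = 65.1333 − 61.5333 = 3.6000 ≈ 3.6.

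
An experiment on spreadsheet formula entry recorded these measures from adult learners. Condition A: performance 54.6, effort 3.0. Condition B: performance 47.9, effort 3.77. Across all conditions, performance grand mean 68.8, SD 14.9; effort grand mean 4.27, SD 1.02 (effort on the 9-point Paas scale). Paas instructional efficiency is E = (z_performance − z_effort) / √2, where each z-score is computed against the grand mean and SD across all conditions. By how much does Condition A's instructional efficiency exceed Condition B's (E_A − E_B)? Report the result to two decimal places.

Condition A: z_P = (54.6 − 68.8)/14.9 = -0.9530; z_E = (3.0 − 4.27)/1.02 = -1.2451; E_A = (-0.9530 − (-1.2451))/√2 = 0.2065.
Condition B: z_P = (47.9 − 68.8)/14.9 = -1.4027; z_E = (3.77 − 4.27)/1.02 = -0.4902; E_B = (-1.4027 − (-0.4902))/√2 = -0.6452.
E_A − E_B = 0.2065 − (-0.6452) = 0.8517 ≈ 0.85.

0.85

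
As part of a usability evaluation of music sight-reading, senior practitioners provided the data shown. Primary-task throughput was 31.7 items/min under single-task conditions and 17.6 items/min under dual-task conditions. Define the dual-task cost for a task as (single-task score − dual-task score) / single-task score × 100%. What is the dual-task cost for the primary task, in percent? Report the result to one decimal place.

44.5

Cost = (31.7 − 17.6) / 31.7 × 100%
     = 14.1000 / 31.7 × 100% = 44.4795%.
≈ 44.5%.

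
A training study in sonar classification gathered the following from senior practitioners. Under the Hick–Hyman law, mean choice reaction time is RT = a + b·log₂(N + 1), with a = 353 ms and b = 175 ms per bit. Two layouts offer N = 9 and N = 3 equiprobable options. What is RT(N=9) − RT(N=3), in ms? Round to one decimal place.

231.3

RT(9) = 353 + 175·log₂(10) = 353 + 175·3.3219 = 934.3325 ms.
RT(3) = 353 + 175·log₂(4) = 353 + 175·2.0000 = 703.0000 ms.
Difference = 934.3325 − 703.0000 = 231.3325 ≈ 231.3 ms.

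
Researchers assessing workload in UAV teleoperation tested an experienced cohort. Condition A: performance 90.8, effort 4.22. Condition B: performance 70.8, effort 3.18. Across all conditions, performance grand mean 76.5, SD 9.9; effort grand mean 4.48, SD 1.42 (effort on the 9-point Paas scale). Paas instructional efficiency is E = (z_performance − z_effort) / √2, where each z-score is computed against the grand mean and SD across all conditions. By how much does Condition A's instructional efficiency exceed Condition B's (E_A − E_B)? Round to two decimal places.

0.91

Condition A: z_P = (90.8 − 76.5)/9.9 = 1.4444; z_E = (4.22 − 4.48)/1.42 = -0.1831; E_A = (1.4444 − (-0.1831))/√2 = 1.1508.
Condition B: z_P = (70.8 − 76.5)/9.9 = -0.5758; z_E = (3.18 − 4.48)/1.42 = -0.9155; E_B = (-0.5758 − (-0.9155))/√2 = 0.2402.
E_A − E_B = 1.1508 − 0.2402 = 0.9106 ≈ 0.91.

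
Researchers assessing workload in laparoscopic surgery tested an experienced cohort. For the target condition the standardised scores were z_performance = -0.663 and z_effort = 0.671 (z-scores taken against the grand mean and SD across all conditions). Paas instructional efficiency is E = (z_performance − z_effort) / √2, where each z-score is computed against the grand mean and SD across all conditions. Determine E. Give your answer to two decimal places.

z_P − z_E = -0.663 − 0.671 = -1.3340.
E = -1.3340 / √2 = -1.3340 / 1.41421 = -0.9433 ≈ -0.94.

-0.94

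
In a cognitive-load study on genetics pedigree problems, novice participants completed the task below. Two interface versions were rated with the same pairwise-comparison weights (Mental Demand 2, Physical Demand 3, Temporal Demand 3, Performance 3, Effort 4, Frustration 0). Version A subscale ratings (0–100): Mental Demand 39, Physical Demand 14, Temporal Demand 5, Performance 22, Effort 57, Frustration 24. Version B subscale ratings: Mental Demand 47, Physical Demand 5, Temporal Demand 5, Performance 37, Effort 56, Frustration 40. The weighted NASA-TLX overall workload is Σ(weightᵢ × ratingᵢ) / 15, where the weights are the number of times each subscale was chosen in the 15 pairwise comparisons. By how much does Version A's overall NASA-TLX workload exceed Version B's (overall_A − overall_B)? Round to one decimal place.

-2.0

Version A weighted sum = 2·39 + 3·14 + 3·5 + 3·22 + 4·57 + 0·24 = 78 + 42 + 15 + 66 + 228 + 0 = 429; overall_A = 429/15 = 28.6000.
Version B weighted sum = 2·47 + 3·5 + 3·5 + 3·37 + 4·56 + 0·40 = 94 + 15 + 15 + 111 + 224 + 0 = 459; overall_B = 459/15 = 30.6000.
Difference = 28.6000 − 30.6000 = -2.0000 ≈ -2.0.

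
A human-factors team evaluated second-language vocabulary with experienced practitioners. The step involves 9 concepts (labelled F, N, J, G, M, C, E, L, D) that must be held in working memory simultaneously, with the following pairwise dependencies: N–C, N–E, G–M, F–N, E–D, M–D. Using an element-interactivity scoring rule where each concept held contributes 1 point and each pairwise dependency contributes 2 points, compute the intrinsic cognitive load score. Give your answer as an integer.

21

Count of concepts held simultaneously: 9.
Count of pairwise dependencies listed: 6.
Element contribution: 9 × 1 = 9.
Interaction contribution: 6 × 2 = 12.
Intrinsic load = 9 + 12 = 21.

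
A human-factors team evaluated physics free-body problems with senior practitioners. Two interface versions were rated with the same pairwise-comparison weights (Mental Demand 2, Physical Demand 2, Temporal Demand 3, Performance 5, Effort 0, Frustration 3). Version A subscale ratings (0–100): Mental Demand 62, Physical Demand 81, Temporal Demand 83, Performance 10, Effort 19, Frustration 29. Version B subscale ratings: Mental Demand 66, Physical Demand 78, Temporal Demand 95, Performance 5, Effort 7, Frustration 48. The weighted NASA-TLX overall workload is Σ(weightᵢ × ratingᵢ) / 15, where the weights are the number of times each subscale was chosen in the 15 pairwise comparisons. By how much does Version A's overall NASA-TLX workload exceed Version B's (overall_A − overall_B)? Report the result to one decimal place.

Version A weighted sum = 2·62 + 2·81 + 3·83 + 5·10 + 0·19 + 3·29 = 124 + 162 + 249 + 50 + 0 + 87 = 672; overall_A = 672/15 = 44.8000.
Version B weighted sum = 2·66 + 2·78 + 3·95 + 5·5 + 0·7 + 3·48 = 132 + 156 + 285 + 25 + 0 + 144 = 742; overall_B = 742/15 = 49.4667.
Difference = 44.8000 − 49.4667 = -4.6667 ≈ -4.7.

-4.7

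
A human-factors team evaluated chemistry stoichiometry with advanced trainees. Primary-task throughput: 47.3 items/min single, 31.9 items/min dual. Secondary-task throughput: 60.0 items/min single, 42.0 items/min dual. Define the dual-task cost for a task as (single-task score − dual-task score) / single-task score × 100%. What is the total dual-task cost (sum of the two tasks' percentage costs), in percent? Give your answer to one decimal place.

62.6

Primary cost = (47.3 − 31.9) / 47.3 × 100% = 32.5581%.
Secondary cost = (60.0 − 42.0) / 60.0 × 100% = 30.0000%.
Total = 32.5581% + 30.0000% = 62.5581% ≈ 62.6%.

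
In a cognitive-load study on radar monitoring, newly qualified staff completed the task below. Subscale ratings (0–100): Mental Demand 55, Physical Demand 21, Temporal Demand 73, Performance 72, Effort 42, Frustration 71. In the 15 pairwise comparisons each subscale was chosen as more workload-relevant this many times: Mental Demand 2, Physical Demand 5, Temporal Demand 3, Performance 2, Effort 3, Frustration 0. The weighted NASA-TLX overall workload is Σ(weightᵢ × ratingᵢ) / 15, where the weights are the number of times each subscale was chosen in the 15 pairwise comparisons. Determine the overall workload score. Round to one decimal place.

46.9

The tallies are the weights (they sum to 15).
Weighted sum = 2·55 + 5·21 + 3·73 + 2·72 + 3·42 + 0·71
            = 110 + 105 + 219 + 144 + 126 + 0 = 704.
Overall workload = 704 / 15 = 46.9333 ≈ 46.9.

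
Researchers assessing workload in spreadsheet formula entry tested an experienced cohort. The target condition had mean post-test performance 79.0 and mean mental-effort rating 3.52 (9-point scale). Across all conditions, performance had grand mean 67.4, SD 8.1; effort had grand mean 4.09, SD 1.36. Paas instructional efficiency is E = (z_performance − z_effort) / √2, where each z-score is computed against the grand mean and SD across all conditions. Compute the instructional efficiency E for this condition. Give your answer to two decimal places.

z_performance = (79.0 − 67.4) / 8.1 = 11.6000 / 8.1 = 1.4321.
z_effort = (3.52 − 4.09) / 1.36 = -0.5700 / 1.36 = -0.4191.
z_P − z_E = 1.4321 − (-0.4191) = 1.8512.
E = 1.8512 / √2 = 1.8512 / 1.41421 = 1.3090 ≈ 1.31.

1.31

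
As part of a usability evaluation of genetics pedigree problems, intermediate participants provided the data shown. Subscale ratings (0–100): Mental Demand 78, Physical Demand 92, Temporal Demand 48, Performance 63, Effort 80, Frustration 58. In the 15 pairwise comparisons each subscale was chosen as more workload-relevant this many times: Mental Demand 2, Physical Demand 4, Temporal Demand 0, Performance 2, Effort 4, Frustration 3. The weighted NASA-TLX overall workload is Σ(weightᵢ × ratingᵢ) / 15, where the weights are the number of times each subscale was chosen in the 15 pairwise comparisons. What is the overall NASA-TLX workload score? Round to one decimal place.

76.3

The tallies are the weights (they sum to 15).
Weighted sum = 2·78 + 4·92 + 0·48 + 2·63 + 4·80 + 3·58
            = 156 + 368 + 0 + 126 + 320 + 174 = 1144.
Overall workload = 1144 / 15 = 76.2667 ≈ 76.3.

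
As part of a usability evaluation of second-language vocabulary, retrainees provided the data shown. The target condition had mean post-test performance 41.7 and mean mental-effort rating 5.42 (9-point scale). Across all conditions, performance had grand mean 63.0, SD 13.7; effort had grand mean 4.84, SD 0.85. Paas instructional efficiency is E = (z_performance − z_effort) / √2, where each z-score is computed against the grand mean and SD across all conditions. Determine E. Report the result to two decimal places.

z_performance = (41.7 − 63.0) / 13.7 = -21.3000 / 13.7 = -1.5547.
z_effort = (5.42 − 4.84) / 0.85 = 0.5800 / 0.85 = 0.6824.
z_P − z_E = -1.5547 − 0.6824 = -2.2371.
E = -2.2371 / √2 = -2.2371 / 1.41421 = -1.5819 ≈ -1.58.

-1.58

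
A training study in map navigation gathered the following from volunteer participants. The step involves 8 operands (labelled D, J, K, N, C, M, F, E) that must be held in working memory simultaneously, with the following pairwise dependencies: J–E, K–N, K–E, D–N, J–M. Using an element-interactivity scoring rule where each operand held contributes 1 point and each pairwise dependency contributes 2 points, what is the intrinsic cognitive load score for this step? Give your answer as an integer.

18

Count of operands held simultaneously: 8.
Count of pairwise dependencies listed: 5.
Element contribution: 8 × 1 = 8.
Interaction contribution: 5 × 2 = 10.
Intrinsic load = 8 + 10 = 18.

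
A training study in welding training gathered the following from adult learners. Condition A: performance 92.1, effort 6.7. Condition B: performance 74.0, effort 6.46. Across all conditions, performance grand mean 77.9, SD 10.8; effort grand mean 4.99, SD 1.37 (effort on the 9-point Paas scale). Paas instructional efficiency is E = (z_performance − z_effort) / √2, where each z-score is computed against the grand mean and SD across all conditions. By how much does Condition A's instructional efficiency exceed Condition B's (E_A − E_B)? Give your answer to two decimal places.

Condition A: z_P = (92.1 − 77.9)/10.8 = 1.3148; z_E = (6.7 − 4.99)/1.37 = 1.2482; E_A = (1.3148 − 1.2482)/√2 = 0.0471.
Condition B: z_P = (74.0 − 77.9)/10.8 = -0.3611; z_E = (6.46 − 4.99)/1.37 = 1.0730; E_B = (-0.3611 − 1.0730)/√2 = -1.0141.
E_A − E_B = 0.0471 − (-1.0141) = 1.0612 ≈ 1.06.

1.06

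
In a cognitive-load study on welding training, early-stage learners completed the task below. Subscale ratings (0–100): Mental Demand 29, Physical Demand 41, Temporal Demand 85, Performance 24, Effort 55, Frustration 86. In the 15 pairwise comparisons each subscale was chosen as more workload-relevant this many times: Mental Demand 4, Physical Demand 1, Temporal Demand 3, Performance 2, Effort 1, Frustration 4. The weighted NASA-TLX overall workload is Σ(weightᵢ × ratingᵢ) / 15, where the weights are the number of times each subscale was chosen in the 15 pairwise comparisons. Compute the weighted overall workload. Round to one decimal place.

57.3

The tallies are the weights (they sum to 15).
Weighted sum = 4·29 + 1·41 + 3·85 + 2·24 + 1·55 + 4·86
            = 116 + 41 + 255 + 48 + 55 + 344 = 859.
Overall workload = 859 / 15 = 57.2667 ≈ 57.3.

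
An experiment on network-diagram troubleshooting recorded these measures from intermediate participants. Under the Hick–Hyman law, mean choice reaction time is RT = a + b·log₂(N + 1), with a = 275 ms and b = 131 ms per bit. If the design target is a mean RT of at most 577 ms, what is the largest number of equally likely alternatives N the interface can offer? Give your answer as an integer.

3

Set 275 + 131·log₂(N + 1) ≤ 577.
log₂(N + 1) ≤ (577 − 275) / 131 = 2.3053.
N + 1 ≤ 2^2.3053 = 4.9427.
N ≤ 3.9427, so the largest integer N is 3.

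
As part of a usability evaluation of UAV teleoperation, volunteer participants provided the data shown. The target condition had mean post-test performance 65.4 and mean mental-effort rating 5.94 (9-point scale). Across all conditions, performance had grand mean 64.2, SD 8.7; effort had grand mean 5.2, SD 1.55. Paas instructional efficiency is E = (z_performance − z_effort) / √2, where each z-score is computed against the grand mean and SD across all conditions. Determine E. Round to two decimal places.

-0.24

z_performance = (65.4 − 64.2) / 8.7 = 1.2000 / 8.7 = 0.1379.
z_effort = (5.94 − 5.2) / 1.55 = 0.7400 / 1.55 = 0.4774.
z_P − z_E = 0.1379 − 0.4774 = -0.3395.
E = -0.3395 / √2 = -0.3395 / 1.41421 = -0.2401 ≈ -0.24.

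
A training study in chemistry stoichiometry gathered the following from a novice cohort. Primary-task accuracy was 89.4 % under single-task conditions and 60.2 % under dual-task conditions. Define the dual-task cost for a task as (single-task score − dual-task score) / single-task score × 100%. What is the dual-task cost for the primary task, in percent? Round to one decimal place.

Cost = (89.4 − 60.2) / 89.4 × 100%
     = 29.2000 / 89.4 × 100% = 32.6622%.
≈ 32.7%.

32.7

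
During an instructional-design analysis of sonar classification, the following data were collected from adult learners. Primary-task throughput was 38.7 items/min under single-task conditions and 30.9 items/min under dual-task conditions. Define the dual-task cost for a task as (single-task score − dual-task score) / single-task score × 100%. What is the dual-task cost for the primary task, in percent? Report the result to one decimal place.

20.2

Cost = (38.7 − 30.9) / 38.7 × 100%
     = 7.8000 / 38.7 × 100% = 20.1550%.
≈ 20.2%.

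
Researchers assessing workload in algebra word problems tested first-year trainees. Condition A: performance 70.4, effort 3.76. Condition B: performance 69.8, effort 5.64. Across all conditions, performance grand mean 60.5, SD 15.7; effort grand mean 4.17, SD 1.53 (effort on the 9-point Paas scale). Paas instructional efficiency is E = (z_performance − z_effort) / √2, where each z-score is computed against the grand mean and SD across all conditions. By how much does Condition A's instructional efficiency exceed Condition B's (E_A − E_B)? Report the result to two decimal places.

0.90

Condition A: z_P = (70.4 − 60.5)/15.7 = 0.6306; z_E = (3.76 − 4.17)/1.53 = -0.2680; E_A = (0.6306 − (-0.2680))/√2 = 0.6354.
Condition B: z_P = (69.8 − 60.5)/15.7 = 0.5924; z_E = (5.64 − 4.17)/1.53 = 0.9608; E_B = (0.5924 − 0.9608)/√2 = -0.2605.
E_A − E_B = 0.6354 − (-0.2605) = 0.8959 ≈ 0.90.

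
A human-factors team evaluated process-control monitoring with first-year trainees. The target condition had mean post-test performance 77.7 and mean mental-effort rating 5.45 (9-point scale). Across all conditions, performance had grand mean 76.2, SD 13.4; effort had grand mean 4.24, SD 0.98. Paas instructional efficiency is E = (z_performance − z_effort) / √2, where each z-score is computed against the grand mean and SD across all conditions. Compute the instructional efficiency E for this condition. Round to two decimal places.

-0.79

z_performance = (77.7 − 76.2) / 13.4 = 1.5000 / 13.4 = 0.1119.
z_effort = (5.45 − 4.24) / 0.98 = 1.2100 / 0.98 = 1.2347.
z_P − z_E = 0.1119 − 1.2347 = -1.1228.
E = -1.1228 / √2 = -1.1228 / 1.41421 = -0.7939 ≈ -0.79.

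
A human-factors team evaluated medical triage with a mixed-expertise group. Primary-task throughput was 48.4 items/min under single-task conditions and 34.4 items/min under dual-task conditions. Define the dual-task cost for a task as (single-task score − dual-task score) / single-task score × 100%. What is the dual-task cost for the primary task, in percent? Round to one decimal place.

28.9

Cost = (48.4 − 34.4) / 48.4 × 100%
     = 14.0000 / 48.4 × 100% = 28.9256%.
≈ 28.9%.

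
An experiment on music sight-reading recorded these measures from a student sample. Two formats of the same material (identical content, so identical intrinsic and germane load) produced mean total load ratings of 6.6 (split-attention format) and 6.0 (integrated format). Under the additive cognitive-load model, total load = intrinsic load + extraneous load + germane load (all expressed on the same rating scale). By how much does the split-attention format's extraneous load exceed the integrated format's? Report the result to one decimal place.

Intrinsic and germane load are equal across formats, so the difference in total load equals the difference in extraneous load.
Extraneous-load difference = 6.6 − 6.0 = 0.6.

0.6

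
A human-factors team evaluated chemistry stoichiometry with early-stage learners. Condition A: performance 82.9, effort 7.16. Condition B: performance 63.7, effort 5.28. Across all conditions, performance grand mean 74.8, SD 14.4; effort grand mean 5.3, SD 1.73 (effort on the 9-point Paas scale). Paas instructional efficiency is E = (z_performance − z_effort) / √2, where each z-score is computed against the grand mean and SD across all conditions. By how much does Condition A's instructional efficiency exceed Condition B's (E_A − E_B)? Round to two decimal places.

0.17

Condition A: z_P = (82.9 − 74.8)/14.4 = 0.5625; z_E = (7.16 − 5.3)/1.73 = 1.0751; E_A = (0.5625 − 1.0751)/√2 = -0.3625.
Condition B: z_P = (63.7 − 74.8)/14.4 = -0.7708; z_E = (5.28 − 5.3)/1.73 = -0.0116; E_B = (-0.7708 − (-0.0116))/√2 = -0.5368.
E_A − E_B = -0.3625 − (-0.5368) = 0.1743 ≈ 0.17.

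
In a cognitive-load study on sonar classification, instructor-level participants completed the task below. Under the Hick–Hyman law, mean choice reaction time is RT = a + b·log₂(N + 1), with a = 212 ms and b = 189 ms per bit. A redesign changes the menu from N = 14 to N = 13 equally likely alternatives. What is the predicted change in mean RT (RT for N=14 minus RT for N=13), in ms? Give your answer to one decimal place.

18.8

RT(14) = 212 + 189·log₂(15) = 212 + 189·3.9069 = 950.4041 ms.
RT(13) = 212 + 189·log₂(14) = 212 + 189·3.8074 = 931.5986 ms.
Difference = 950.4041 − 931.5986 = 18.8055 ≈ 18.8 ms.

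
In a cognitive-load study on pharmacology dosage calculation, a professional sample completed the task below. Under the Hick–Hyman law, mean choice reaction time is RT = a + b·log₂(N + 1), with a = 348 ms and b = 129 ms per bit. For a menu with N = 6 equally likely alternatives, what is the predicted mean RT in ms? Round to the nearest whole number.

710

log₂(6 + 1) = log₂(7) = 2.8074.
RT = 348 + 129 × 2.8074 = 348 + 362.1546 = 710.1546 ms.
≈ 710 ms.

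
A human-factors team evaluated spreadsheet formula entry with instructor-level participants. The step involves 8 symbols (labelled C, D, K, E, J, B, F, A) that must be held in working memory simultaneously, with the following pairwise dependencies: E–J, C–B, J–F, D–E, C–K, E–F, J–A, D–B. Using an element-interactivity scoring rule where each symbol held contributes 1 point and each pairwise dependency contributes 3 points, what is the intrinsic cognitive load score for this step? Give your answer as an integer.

Count of symbols held simultaneously: 8.
Count of pairwise dependencies listed: 8.
Element contribution: 8 × 1 = 8.
Interaction contribution: 8 × 3 = 24.
Intrinsic load = 8 + 24 = 32.

32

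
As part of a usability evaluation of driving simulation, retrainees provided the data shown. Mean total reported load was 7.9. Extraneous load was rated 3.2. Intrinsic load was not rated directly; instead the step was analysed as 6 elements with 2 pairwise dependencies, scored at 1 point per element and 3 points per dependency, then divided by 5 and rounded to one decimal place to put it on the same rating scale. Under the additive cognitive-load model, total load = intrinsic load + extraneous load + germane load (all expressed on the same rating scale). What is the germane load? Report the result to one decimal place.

2.3

Intrinsic (element-interactivity): (6 × 1 + 2 × 3) / 5 = 12 / 5 = 2.4000 → 2.4.
germane load = total − intrinsic − extraneous
             = 7.9 − 2.4 − 3.2 = 2.3.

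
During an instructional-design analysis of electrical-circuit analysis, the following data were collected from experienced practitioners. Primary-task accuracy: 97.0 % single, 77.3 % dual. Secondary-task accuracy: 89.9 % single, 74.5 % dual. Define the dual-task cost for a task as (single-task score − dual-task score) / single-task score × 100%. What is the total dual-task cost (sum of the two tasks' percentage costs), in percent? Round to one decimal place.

Primary cost = (97.0 − 77.3) / 97.0 × 100% = 20.3093%.
Secondary cost = (89.9 − 74.5) / 89.9 × 100% = 17.1301%.
Total = 20.3093% + 17.1301% = 37.4394% ≈ 37.4%.

37.4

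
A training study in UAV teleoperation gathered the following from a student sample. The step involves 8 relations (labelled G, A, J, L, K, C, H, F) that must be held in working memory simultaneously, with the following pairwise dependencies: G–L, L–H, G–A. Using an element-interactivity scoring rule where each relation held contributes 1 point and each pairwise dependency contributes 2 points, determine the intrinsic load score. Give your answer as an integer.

Count of relations held simultaneously: 8.
Count of pairwise dependencies listed: 3.
Element contribution: 8 × 1 = 8.
Interaction contribution: 3 × 2 = 6.
Intrinsic load = 8 + 6 = 14.

14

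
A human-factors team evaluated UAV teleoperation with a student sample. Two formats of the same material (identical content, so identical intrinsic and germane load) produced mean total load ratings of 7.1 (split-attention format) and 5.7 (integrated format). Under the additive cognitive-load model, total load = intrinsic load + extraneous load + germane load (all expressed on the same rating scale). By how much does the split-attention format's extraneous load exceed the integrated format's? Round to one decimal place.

Intrinsic and germane load are equal across formats, so the difference in total load equals the difference in extraneous load.
Extraneous-load difference = 7.1 − 5.7 = 1.4.

1.4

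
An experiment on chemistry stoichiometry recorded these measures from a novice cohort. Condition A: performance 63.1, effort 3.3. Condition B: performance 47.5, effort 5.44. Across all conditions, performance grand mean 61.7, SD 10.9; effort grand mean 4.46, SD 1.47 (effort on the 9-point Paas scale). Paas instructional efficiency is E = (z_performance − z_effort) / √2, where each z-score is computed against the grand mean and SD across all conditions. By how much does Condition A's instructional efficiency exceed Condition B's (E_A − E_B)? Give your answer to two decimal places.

Condition A: z_P = (63.1 − 61.7)/10.9 = 0.1284; z_E = (3.3 − 4.46)/1.47 = -0.7891; E_A = (0.1284 − (-0.7891))/√2 = 0.6488.
Condition B: z_P = (47.5 − 61.7)/10.9 = -1.3028; z_E = (5.44 − 4.46)/1.47 = 0.6667; E_B = (-1.3028 − 0.6667)/√2 = -1.3926.
E_A − E_B = 0.6488 − (-1.3926) = 2.0414 ≈ 2.04.

2.04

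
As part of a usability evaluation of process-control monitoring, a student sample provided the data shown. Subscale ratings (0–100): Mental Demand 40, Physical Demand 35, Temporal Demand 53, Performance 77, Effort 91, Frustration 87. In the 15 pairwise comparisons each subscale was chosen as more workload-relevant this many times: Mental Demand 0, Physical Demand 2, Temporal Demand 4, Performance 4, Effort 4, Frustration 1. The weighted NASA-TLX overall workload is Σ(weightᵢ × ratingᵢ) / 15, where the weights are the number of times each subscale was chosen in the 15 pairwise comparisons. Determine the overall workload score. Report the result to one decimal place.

69.4

The tallies are the weights (they sum to 15).
Weighted sum = 0·40 + 2·35 + 4·53 + 4·77 + 4·91 + 1·87
            = 0 + 70 + 212 + 308 + 364 + 87 = 1041.
Overall workload = 1041 / 15 = 69.4000 ≈ 69.4.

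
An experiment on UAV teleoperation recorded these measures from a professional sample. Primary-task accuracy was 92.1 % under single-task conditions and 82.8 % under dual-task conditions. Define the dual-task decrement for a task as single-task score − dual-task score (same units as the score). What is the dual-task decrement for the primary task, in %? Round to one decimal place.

9.3

Decrement = 92.1 − 82.8 = 9.3000 % ≈ 9.3 %.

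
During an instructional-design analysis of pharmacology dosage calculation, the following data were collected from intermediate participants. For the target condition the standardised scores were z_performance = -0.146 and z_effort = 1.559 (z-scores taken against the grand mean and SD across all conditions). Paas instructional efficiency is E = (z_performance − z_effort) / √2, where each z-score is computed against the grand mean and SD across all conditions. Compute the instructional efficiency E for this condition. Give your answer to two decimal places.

z_P − z_E = -0.146 − 1.559 = -1.7050.
E = -1.7050 / √2 = -1.7050 / 1.41421 = -1.2056 ≈ -1.21.

-1.21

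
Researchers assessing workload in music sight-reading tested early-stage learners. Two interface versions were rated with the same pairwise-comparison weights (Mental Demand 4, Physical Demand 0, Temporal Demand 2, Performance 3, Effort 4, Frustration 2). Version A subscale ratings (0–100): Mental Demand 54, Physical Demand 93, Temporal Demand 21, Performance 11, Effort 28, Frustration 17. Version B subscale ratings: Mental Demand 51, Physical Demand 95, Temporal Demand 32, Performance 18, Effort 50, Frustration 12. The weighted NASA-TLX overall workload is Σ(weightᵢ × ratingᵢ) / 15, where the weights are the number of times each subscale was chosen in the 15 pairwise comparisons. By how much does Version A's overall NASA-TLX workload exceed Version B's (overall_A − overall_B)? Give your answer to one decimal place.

Version A weighted sum = 4·54 + 0·93 + 2·21 + 3·11 + 4·28 + 2·17 = 216 + 0 + 42 + 33 + 112 + 34 = 437; overall_A = 437/15 = 29.1333.
Version B weighted sum = 4·51 + 0·95 + 2·32 + 3·18 + 4·50 + 2·12 = 204 + 0 + 64 + 54 + 200 + 24 = 546; overall_B = 546/15 = 36.4000.
Difference = 29.1333 − 36.4000 = -7.2667 ≈ -7.3.

-7.3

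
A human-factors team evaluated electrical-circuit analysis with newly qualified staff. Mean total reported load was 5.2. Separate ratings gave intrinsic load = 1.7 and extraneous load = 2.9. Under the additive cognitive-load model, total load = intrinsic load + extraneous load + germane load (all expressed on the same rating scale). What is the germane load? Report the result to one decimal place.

germane load = total − intrinsic − extraneous
             = 5.2 − 1.7 − 2.9 = 0.6.

0.6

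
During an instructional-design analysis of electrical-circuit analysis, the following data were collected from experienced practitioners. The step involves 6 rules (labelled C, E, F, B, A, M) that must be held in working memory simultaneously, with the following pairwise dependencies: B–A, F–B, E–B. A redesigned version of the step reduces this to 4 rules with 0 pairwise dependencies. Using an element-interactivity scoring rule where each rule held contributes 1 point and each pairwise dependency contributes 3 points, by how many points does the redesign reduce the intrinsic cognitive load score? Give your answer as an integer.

11

Original: 6 × 1 + 3 × 3 = 6 + 9 = 15.
Redesigned: 4 × 1 + 0 × 3 = 4 + 0 = 4.
Reduction = 15 − 4 = 11.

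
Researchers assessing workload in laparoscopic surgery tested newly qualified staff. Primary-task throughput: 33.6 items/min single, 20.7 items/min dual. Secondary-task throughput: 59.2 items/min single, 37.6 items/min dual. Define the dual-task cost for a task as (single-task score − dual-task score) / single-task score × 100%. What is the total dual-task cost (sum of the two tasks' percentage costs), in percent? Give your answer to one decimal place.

74.9

Primary cost = (33.6 − 20.7) / 33.6 × 100% = 38.3929%.
Secondary cost = (59.2 − 37.6) / 59.2 × 100% = 36.4865%.
Total = 38.3929% + 36.4865% = 74.8794% ≈ 74.9%.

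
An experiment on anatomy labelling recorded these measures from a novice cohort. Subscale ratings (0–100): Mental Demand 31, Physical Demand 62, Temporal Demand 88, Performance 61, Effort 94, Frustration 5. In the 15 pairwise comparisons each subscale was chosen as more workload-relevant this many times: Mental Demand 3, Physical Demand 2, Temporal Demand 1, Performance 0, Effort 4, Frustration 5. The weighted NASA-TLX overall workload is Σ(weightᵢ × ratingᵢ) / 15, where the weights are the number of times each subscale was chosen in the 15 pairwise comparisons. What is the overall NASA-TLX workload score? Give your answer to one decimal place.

The tallies are the weights (they sum to 15).
Weighted sum = 3·31 + 2·62 + 1·88 + 0·61 + 4·94 + 5·5
            = 93 + 124 + 88 + 0 + 376 + 25 = 706.
Overall workload = 706 / 15 = 47.0667 ≈ 47.1.

47.1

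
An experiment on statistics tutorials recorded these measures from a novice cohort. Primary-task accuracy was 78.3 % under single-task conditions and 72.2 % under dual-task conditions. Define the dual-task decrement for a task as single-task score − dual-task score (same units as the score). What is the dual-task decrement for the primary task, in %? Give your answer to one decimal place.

6.1

Decrement = 78.3 − 72.2 = 6.1000 % ≈ 6.1 %.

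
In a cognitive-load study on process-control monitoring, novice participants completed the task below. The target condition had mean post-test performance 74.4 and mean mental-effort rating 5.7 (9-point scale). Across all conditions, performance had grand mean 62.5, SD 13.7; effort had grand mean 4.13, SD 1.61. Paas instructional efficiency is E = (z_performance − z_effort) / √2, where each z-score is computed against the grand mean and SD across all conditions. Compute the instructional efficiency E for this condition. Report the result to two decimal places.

z_performance = (74.4 − 62.5) / 13.7 = 11.9000 / 13.7 = 0.8686.
z_effort = (5.7 − 4.13) / 1.61 = 1.5700 / 1.61 = 0.9752.
z_P − z_E = 0.8686 − 0.9752 = -0.1066.
E = -0.1066 / √2 = -0.1066 / 1.41421 = -0.0754 ≈ -0.08.

-0.08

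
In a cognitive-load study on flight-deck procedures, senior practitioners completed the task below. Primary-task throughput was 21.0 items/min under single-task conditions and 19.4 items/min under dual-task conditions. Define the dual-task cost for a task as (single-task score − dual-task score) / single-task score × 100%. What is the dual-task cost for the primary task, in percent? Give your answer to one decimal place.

Cost = (21.0 − 19.4) / 21.0 × 100%
     = 1.6000 / 21.0 × 100% = 7.6190%.
≈ 7.6%.

7.6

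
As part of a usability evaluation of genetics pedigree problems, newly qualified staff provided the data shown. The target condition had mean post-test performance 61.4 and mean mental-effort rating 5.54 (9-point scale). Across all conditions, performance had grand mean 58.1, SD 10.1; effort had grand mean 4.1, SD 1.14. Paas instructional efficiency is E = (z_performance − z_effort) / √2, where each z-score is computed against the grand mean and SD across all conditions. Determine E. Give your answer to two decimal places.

z_performance = (61.4 − 58.1) / 10.1 = 3.3000 / 10.1 = 0.3267.
z_effort = (5.54 − 4.1) / 1.14 = 1.4400 / 1.14 = 1.2632.
z_P − z_E = 0.3267 − 1.2632 = -0.9365.
E = -0.9365 / √2 = -0.9365 / 1.41421 = -0.6622 ≈ -0.66.

-0.66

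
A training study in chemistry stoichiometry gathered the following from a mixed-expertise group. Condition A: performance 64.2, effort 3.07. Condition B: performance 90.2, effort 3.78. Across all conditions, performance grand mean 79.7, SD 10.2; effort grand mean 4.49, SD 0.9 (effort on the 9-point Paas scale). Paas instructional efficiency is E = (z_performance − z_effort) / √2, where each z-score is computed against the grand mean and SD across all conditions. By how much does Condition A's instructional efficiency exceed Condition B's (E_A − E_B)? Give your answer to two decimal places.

-1.24

Condition A: z_P = (64.2 − 79.7)/10.2 = -1.5196; z_E = (3.07 − 4.49)/0.9 = -1.5778; E_A = (-1.5196 − (-1.5778))/√2 = 0.0412.
Condition B: z_P = (90.2 − 79.7)/10.2 = 1.0294; z_E = (3.78 − 4.49)/0.9 = -0.7889; E_B = (1.0294 − (-0.7889))/√2 = 1.2857.
E_A − E_B = 0.0412 − 1.2857 = -1.2445 ≈ -1.24.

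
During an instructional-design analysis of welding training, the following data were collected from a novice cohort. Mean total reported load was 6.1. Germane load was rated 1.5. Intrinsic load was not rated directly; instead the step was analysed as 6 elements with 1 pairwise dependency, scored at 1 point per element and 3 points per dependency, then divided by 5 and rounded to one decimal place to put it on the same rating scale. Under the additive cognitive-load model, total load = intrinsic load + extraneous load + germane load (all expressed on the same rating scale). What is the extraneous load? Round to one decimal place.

Intrinsic (element-interactivity): (6 × 1 + 1 × 3) / 5 = 9 / 5 = 1.8000 → 1.8.
extraneous load = total − intrinsic − germane
             = 6.1 − 1.8 − 1.5 = 2.8.

2.8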